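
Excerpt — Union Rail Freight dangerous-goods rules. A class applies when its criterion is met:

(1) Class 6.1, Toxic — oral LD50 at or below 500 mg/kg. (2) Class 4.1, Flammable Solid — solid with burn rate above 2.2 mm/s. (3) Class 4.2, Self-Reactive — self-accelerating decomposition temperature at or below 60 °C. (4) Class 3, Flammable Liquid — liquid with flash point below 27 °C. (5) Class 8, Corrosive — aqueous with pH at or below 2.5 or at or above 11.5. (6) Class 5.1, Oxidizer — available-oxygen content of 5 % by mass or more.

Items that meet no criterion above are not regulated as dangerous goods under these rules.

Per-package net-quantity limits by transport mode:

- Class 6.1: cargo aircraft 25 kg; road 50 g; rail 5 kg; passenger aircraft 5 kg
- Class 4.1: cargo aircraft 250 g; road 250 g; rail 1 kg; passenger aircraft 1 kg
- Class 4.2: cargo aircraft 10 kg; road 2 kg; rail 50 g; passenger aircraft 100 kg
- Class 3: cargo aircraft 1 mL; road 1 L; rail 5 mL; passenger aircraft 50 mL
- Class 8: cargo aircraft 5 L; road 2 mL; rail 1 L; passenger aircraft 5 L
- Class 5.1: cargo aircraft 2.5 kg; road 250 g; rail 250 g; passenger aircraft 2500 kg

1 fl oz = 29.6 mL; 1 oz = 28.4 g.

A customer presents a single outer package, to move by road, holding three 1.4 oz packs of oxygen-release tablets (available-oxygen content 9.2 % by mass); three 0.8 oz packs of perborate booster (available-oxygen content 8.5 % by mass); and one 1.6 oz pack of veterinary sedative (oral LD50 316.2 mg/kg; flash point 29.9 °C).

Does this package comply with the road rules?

The oxygen-release tablets have available-oxygen content 9.2 % by mass, which is ≥ 5 % by mass, so they are Class 5.1 (Oxidizer).
Perborate booster: available-oxygen content 8.5 % by mass ≥ 5 % by mass → Class 5.1 (Oxidizer).
Veterinary sedative: oral LD50 316.2 mg/kg ≤ 500 mg/kg → Class 6.1 (Toxic).
Total Class 5.1: (three 1.4 oz packs = 119.28 g) + (three 0.8 oz packs = 68.16 g) = 187.44 g.
That is within the Class 5.1 road limit of 250 g.
Class 6.1 quantity: one 1.6 oz pack = 45.44 g.
That is within the Class 6.1 road limit of 50 g.
Every hazard class is within its road limit and no segregation rule is violated.

Yes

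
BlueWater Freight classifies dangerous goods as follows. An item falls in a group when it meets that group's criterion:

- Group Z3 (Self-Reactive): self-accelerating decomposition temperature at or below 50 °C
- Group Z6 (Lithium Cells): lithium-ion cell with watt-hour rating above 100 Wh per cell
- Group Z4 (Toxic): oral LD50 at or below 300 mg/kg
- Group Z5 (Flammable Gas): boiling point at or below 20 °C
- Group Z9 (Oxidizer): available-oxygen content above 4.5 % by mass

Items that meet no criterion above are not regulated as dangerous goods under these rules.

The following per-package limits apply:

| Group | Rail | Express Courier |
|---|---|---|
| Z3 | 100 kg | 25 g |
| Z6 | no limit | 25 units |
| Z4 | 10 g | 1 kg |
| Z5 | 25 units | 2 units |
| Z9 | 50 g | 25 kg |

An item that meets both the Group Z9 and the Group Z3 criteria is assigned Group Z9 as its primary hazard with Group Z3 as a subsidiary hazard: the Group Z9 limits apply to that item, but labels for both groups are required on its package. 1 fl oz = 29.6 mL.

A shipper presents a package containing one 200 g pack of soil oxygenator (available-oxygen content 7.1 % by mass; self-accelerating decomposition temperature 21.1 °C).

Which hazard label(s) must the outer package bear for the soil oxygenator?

Soil oxygenator: available-oxygen content 7.1 % by mass > 4.5 % by mass → Group Z9 (Oxidizer).
The soil oxygenator has self-accelerating decomposition temperature 21.1 °C, which is ≤ 50 °C, so it is Group Z3 (Self-Reactive).
By the precedence rule Group Z9 is primary and Group Z3 is subsidiary, and that rule requires both labels on the package.

Group Z3 and Z9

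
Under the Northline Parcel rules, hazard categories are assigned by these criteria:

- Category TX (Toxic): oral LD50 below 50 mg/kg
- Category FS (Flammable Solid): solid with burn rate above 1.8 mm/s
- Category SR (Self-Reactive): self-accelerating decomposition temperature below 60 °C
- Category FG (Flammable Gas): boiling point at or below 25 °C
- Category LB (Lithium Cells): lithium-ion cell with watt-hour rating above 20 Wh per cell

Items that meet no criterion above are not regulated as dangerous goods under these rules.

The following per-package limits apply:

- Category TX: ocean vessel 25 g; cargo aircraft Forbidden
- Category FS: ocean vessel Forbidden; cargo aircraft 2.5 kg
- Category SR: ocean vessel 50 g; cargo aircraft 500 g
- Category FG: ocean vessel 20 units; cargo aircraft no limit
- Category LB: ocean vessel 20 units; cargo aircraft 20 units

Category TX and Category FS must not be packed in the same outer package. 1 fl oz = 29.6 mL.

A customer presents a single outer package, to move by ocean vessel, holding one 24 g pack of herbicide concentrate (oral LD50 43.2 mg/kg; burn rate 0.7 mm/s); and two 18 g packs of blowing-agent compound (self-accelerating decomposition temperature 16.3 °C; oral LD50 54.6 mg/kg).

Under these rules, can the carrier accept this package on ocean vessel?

Herbicide concentrate: oral LD50 43.2 mg/kg < 50 mg/kg → Category TX (Toxic).
Blowing-agent compound: self-accelerating decomposition temperature 16.3 °C < 60 °C → Category SR (Self-Reactive).
Category TX quantity: 24 g.
24 g is within the ocean vessel limit of 25 g for Category TX.
Category SR quantity: two 18 g packs = 36 g.
36 g is within the ocean vessel limit of 50 g for Category SR.
The segregation rule (Category TX with Category FS) does not apply to Category TX with Category SR.
Every hazard category is within its ocean vessel limit and no segregation rule is violated.

Yes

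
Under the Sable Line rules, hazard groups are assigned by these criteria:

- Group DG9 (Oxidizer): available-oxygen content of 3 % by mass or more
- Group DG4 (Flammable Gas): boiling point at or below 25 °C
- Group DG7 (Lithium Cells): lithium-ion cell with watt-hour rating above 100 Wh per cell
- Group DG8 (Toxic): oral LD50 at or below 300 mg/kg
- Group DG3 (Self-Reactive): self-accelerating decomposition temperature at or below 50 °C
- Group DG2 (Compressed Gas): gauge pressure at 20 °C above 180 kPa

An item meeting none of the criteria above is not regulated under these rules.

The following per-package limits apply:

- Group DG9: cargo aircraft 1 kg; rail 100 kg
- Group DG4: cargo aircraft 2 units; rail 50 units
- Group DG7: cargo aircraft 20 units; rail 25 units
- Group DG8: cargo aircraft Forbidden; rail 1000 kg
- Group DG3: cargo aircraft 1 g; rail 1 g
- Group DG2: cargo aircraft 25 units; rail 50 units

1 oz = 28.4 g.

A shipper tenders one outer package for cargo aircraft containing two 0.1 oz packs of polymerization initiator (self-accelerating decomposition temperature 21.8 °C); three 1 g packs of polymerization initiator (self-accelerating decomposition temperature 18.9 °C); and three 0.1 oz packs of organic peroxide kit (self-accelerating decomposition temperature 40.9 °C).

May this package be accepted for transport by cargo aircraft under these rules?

No

Self-accelerating decomposition temperature 21.8 °C meets the Group DG3 criterion (Self-Reactive), so the polymerization initiator is Group DG3.
Self-accelerating decomposition temperature 18.9 °C meets the Group DG3 criterion (Self-Reactive), so the polymerization initiator is Group DG3.
Self-accelerating decomposition temperature 40.9 °C meets the Group DG3 criterion (Self-Reactive), so the organic peroxide kit is Group DG3.
Group DG3 net quantity: (two 0.1 oz packs = 5.68 g) + (three 1 g packs = 3 g) + (three 0.1 oz packs = 8.52 g) = 17.2 g.
17.2 g exceeds the cargo aircraft limit of 1 g for Group DG3.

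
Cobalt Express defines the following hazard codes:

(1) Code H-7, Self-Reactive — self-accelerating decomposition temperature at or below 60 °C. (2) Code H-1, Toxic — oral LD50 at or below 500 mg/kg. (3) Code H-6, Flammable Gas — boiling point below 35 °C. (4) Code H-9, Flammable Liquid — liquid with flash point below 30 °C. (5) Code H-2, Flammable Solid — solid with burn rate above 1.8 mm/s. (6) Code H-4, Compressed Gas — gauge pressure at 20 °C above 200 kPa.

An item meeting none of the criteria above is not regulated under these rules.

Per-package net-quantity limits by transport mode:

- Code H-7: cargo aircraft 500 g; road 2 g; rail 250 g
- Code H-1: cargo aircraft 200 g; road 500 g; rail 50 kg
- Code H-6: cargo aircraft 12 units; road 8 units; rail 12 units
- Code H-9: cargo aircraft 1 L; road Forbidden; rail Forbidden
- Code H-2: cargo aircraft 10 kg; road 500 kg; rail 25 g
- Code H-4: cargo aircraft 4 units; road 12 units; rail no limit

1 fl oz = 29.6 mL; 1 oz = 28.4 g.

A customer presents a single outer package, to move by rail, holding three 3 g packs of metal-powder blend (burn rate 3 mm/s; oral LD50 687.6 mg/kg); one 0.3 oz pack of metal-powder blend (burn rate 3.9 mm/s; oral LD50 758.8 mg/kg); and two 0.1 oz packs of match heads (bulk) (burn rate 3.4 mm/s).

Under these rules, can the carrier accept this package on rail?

Yes

Metal-powder blend: burn rate 3 mm/s > 1.8 mm/s → Code H-2 (Flammable Solid).
With burn rate 3.9 mm/s (> 1.8 mm/s), the metal-powder blend falls in Code H-2.
The match heads (bulk) have burn rate 3.4 mm/s, which is > 1.8 mm/s, so they are Code H-2 (Flammable Solid).
Total Code H-2: (three 3 g packs = 9 g) + (one 0.3 oz pack = 8.52 g) + (two 0.1 oz packs = 5.68 g) = 23.2 g.
That is within the Code H-2 rail limit of 25 g.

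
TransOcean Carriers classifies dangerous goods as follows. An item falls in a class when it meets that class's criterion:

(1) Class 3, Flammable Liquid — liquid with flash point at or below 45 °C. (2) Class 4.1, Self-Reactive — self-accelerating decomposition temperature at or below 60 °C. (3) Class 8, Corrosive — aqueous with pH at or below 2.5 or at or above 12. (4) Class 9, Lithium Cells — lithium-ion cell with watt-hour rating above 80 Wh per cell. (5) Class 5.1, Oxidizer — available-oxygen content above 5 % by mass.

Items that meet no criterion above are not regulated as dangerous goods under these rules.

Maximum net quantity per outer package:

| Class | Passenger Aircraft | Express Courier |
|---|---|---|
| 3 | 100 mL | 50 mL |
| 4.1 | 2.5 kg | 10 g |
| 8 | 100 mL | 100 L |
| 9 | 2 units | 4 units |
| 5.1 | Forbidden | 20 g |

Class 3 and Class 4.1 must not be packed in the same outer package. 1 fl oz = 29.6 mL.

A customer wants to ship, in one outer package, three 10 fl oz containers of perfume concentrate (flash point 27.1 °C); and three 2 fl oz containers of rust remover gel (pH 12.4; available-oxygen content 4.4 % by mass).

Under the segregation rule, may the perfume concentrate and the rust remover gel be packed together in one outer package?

Yes

Flash point 27.1 °C meets the Class 3 criterion (Flammable Liquid), so the perfume concentrate is Class 3.
The rust remover gel has pH 12.4, which is ≥ 12, so it is Class 8 (Corrosive).
No segregation rule bars Class 3 with Class 8.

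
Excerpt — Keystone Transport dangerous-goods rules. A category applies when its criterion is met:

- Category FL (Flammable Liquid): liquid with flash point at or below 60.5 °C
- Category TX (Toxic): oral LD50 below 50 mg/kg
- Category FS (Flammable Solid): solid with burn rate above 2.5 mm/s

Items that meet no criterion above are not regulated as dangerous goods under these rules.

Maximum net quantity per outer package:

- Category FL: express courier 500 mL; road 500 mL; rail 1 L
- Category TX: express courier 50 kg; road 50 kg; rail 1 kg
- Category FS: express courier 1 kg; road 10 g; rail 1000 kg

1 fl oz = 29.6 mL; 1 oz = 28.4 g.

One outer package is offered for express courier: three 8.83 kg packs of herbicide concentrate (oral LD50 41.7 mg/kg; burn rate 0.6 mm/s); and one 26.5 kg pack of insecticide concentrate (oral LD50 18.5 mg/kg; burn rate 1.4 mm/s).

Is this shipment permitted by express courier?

Oral LD50 41.7 mg/kg meets the Category TX criterion (Toxic), so the herbicide concentrate is Category TX.
Oral LD50 18.5 mg/kg meets the Category TX criterion (Toxic), so the insecticide concentrate is Category TX.
Total Category TX: (three 8.83 kg packs = 26.49 kg) + 26.5 kg = 52.99 kg.
That exceeds the Category TX express courier limit of 50 kg.

No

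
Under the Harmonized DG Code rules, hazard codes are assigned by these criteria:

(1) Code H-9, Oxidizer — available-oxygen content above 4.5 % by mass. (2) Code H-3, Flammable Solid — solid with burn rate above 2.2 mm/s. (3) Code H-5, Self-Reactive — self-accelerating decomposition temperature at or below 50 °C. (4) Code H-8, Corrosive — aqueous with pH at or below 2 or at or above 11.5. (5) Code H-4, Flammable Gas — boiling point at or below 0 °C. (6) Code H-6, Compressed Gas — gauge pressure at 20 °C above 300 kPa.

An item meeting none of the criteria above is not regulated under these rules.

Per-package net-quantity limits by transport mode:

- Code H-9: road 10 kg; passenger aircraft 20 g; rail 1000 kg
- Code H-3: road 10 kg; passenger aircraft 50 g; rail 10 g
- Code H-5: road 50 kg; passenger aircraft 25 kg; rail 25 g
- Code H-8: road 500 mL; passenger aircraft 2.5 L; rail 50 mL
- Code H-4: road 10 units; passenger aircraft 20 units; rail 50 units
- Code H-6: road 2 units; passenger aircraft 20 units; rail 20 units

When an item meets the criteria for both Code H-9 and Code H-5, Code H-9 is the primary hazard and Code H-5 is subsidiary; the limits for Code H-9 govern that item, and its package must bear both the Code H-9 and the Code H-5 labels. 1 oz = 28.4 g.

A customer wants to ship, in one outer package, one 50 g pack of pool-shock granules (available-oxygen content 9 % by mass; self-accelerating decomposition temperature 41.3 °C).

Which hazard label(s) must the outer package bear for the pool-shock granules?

Pool-shock granules: available-oxygen content 9 % by mass > 4.5 % by mass → Code H-9 (Oxidizer).
With self-accelerating decomposition temperature 41.3 °C (≤ 50 °C), the pool-shock granules fall in Code H-5.
By the precedence rule Code H-9 is primary and Code H-5 is subsidiary, and that rule requires both labels on the package.

Code H-5 and H-9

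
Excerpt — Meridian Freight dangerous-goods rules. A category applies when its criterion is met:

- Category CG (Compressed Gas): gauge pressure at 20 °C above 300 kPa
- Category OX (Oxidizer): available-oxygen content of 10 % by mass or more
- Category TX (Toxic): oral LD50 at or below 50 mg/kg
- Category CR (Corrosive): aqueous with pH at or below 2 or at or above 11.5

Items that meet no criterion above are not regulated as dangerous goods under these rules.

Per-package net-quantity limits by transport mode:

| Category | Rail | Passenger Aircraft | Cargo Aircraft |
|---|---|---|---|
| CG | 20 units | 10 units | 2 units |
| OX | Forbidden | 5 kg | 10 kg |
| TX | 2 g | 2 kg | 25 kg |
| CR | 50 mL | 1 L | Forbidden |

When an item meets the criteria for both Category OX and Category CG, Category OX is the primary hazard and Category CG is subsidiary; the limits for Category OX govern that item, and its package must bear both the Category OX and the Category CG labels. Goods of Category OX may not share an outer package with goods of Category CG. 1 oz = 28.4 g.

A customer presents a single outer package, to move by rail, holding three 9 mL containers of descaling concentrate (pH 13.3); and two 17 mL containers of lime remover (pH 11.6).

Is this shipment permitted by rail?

No

Descaling concentrate: pH 13.3 ≥ 11.5 → Category CR (Corrosive).
The lime remover has pH 11.6, which is ≥ 11.5, so it is Category CR (Corrosive).
Category CR net quantity: (three 9 mL containers = 27 mL) + (two 17 mL containers = 34 mL) = 61 mL.
61 mL exceeds the rail limit of 50 mL for Category CR.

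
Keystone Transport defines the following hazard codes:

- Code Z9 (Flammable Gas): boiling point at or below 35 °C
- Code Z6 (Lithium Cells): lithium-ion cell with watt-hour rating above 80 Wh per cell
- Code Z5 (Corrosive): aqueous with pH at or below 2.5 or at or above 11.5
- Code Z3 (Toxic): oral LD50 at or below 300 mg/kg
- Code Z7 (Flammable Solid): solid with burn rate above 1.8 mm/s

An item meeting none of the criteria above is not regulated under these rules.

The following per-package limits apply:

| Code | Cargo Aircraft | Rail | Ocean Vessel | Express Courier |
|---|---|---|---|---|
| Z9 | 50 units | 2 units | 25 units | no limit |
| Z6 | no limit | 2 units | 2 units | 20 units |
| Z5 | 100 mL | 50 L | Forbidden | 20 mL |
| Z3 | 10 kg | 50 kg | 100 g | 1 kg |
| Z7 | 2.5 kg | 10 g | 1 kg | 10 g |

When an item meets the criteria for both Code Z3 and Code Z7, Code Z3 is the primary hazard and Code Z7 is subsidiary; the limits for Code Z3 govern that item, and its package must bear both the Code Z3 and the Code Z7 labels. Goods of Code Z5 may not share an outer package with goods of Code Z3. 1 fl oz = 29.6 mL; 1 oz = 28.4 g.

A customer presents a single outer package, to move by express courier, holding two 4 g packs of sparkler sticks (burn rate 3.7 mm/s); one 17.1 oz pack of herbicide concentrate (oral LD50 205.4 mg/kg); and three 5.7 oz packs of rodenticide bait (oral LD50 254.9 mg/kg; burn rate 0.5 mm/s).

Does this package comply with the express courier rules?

With burn rate 3.7 mm/s (> 1.8 mm/s), the sparkler sticks fall in Code Z7.
The herbicide concentrate has oral LD50 205.4 mg/kg, which is ≤ 300 mg/kg, so it is Code Z3 (Toxic).
With oral LD50 254.9 mg/kg (≤ 300 mg/kg), the rodenticide bait falls in Code Z3.
Code Z7 quantity: two 4 g packs = 8 g.
8 g ≤ 10 g (express courier limit, Code Z7) — within limit.
Code Z3 net quantity: (one 17.1 oz pack = 485.64 g) + (three 5.7 oz packs = 485.64 g) = 971.28 g.
971.28 g is within the express courier limit of 1 kg for Code Z3.
The segregation rule (Code Z5 with Code Z3) does not apply to Code Z7 with Code Z3.
Every hazard code is within its express courier limit and no segregation rule is violated.

Yes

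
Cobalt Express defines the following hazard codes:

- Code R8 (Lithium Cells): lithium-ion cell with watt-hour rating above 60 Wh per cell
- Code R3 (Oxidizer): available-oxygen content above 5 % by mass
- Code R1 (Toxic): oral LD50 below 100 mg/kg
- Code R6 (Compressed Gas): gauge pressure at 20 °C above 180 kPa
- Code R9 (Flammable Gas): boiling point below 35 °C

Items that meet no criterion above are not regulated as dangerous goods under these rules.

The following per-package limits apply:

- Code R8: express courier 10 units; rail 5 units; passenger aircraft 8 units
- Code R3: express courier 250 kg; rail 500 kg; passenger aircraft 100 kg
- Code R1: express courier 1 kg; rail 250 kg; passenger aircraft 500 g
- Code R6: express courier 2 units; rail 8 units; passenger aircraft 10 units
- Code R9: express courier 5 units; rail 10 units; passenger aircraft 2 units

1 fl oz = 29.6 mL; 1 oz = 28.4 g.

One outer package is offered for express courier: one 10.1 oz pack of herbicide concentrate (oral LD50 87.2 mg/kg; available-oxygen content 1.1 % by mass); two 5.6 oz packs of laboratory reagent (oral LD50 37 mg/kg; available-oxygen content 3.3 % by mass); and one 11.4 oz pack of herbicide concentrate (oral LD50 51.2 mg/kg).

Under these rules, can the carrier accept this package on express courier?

Yes

The herbicide concentrate has oral LD50 87.2 mg/kg, which is < 100 mg/kg, so it is Code R1 (Toxic).
With oral LD50 37 mg/kg (< 100 mg/kg), the laboratory reagent falls in Code R1.
Herbicide concentrate: oral LD50 51.2 mg/kg < 100 mg/kg → Code R1 (Toxic).
Total Code R1: (one 10.1 oz pack = 286.84 g) + (two 5.6 oz packs = 318.08 g) + (one 11.4 oz pack = 323.76 g) = 928.68 g.
That is within the Code R1 express courier limit of 1 kg.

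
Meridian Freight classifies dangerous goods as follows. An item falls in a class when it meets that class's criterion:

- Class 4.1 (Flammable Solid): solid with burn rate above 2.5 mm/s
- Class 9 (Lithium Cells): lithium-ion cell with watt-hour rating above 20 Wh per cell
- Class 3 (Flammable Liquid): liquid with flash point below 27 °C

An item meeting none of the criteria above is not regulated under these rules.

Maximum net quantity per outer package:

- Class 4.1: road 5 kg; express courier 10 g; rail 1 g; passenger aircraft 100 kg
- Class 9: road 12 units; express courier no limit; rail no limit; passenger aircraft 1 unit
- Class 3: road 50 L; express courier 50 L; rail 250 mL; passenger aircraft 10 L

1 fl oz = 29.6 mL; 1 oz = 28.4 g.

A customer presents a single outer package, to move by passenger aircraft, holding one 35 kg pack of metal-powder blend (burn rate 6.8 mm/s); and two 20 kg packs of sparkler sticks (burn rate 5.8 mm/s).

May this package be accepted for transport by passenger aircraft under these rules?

With burn rate 6.8 mm/s (> 2.5 mm/s), the metal-powder blend falls in Class 4.1.
The sparkler sticks have burn rate 5.8 mm/s, which is > 2.5 mm/s, so they are Class 4.1 (Flammable Solid).
Class 4.1 net quantity: 35 kg + (two 20 kg packs = 40 kg) = 75 kg.
That is within the Class 4.1 passenger aircraft limit of 100 kg.

Yes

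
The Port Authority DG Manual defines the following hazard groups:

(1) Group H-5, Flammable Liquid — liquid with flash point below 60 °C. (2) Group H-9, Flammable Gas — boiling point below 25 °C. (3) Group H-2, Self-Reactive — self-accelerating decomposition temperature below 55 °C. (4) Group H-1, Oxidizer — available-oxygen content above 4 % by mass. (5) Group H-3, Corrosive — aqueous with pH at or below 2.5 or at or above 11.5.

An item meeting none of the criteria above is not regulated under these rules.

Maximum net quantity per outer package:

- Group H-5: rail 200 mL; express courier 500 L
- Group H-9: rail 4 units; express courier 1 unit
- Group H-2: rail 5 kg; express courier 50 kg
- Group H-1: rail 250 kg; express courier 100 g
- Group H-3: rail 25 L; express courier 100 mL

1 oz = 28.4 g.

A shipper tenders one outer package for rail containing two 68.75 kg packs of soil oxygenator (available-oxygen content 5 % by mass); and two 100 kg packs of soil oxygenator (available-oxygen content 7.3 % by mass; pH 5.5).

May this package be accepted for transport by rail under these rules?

No

Available-oxygen content 5 % by mass meets the Group H-1 criterion (Oxidizer), so the soil oxygenator is Group H-1.
With available-oxygen content 7.3 % by mass (> 4 % by mass), the soil oxygenator falls in Group H-1.
Group H-1 net quantity: (two 68.75 kg packs = 137.5 kg) + (two 100 kg packs = 200 kg) = 337.5 kg.
337.5 kg exceeds the rail limit of 250 kg for Group H-1.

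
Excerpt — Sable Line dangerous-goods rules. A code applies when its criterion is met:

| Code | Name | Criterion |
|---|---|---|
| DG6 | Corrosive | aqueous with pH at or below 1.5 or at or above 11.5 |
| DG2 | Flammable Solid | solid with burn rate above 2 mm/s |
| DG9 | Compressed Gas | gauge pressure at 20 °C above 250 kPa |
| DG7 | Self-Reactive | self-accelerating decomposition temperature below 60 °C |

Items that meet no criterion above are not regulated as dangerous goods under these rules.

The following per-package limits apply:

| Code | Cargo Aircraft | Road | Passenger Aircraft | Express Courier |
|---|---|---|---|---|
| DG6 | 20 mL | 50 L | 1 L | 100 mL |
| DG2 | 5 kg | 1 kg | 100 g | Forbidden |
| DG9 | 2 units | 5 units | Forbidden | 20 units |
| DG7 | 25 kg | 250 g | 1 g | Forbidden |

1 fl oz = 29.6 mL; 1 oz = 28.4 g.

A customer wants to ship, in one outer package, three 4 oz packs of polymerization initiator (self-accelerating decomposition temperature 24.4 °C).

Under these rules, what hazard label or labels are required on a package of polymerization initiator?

With self-accelerating decomposition temperature 24.4 °C (< 60 °C), the polymerization initiator falls in Code DG7.
Only the Code DG7 label is required.

Code DG7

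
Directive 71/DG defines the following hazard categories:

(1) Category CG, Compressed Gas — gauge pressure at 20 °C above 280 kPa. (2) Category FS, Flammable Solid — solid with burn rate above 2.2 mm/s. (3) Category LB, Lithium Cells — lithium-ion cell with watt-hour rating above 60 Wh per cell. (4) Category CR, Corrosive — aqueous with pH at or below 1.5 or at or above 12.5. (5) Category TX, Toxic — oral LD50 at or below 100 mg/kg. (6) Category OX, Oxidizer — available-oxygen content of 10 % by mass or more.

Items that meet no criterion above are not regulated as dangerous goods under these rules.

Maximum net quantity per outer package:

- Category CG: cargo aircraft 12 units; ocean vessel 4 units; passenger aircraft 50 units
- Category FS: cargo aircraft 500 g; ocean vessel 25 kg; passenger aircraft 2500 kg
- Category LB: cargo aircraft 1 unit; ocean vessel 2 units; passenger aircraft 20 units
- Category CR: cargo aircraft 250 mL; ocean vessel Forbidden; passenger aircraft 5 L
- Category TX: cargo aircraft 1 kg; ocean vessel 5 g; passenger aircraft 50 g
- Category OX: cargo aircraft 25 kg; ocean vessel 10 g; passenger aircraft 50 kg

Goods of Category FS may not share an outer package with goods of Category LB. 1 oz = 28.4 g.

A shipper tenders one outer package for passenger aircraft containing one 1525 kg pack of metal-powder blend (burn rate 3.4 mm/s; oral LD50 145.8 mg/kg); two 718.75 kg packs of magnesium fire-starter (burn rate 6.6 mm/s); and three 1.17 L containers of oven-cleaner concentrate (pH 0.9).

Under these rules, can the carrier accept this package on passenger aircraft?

No

The metal-powder blend has burn rate 3.4 mm/s, which is > 2.2 mm/s, so it is Category FS (Flammable Solid).
Burn rate 6.6 mm/s meets the Category FS criterion (Flammable Solid), so the magnesium fire-starter is Category FS.
Oven-cleaner concentrate: pH 0.9 ≤ 1.5 → Category CR (Corrosive).
Category FS net quantity: 1525 kg + (two 718.75 kg packs = 1437.5 kg) = 2962.5 kg.
2962.5 kg > 2500 kg (passenger aircraft limit, Category FS) — over the limit.
Category CR quantity: three 1.17 L containers = 3.51 L.
3.51 L is within the passenger aircraft limit of 5 L for Category CR.
The segregation rule (Category FS with Category LB) does not apply to Category FS with Category CR.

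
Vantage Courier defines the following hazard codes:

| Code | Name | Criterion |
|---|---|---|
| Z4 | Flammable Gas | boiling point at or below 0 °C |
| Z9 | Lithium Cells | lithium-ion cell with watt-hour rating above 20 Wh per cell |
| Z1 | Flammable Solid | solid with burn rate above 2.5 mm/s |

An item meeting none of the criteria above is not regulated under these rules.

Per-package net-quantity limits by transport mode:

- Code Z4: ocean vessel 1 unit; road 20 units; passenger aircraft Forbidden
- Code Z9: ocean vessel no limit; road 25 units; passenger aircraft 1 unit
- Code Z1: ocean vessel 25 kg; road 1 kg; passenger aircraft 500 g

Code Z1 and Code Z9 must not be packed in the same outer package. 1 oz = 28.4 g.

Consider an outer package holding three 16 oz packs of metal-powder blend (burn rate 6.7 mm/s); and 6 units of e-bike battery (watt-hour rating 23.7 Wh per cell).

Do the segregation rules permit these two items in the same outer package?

No

Metal-powder blend: burn rate 6.7 mm/s > 2.5 mm/s → Code Z1 (Flammable Solid).
With watt-hour rating 23.7 Wh per cell (> 20 Wh per cell), the e-bike battery falls in Code Z9.
Code Z1 and Code Z9 may not share an outer package.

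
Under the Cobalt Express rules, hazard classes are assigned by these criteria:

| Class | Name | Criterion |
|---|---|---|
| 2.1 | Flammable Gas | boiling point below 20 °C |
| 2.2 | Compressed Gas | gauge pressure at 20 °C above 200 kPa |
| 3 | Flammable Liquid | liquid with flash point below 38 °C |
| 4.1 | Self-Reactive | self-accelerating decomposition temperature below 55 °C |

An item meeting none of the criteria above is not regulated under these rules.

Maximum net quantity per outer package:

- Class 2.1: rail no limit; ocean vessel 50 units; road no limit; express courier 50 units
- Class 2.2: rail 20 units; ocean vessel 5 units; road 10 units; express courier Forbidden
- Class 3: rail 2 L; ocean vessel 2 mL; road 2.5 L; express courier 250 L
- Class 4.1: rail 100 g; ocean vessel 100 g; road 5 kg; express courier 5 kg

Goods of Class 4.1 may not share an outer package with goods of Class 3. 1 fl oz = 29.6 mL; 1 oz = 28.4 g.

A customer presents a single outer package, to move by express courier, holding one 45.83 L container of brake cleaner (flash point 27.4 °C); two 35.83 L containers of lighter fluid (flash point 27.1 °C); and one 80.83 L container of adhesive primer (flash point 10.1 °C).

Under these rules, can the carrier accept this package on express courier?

Yes

Brake cleaner: flash point 27.4 °C < 38 °C → Class 3 (Flammable Liquid).
Lighter fluid: flash point 27.1 °C < 38 °C → Class 3 (Flammable Liquid).
With flash point 10.1 °C (< 38 °C), the adhesive primer falls in Class 3.
Total Class 3: 45.83 L + (two 35.83 L containers = 71.66 L) + 80.83 L = 198.32 L.
That is within the Class 3 express courier limit of 250 L.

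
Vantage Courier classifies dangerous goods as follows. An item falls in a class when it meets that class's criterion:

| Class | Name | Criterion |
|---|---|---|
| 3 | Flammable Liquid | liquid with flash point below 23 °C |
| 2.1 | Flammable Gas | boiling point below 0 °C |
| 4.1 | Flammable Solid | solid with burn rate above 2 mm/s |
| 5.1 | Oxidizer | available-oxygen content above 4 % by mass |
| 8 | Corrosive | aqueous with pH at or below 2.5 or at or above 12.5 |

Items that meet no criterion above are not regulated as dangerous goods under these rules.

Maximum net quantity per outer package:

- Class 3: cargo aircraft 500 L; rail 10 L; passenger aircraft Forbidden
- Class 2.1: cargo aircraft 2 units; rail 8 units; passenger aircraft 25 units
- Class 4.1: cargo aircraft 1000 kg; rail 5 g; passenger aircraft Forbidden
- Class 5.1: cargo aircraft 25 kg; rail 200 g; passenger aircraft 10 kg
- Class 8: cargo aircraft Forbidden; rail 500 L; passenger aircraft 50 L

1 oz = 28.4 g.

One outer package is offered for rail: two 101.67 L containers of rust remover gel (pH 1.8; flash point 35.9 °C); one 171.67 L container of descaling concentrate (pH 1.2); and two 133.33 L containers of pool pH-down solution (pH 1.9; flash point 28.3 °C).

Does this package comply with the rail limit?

No

pH 1.8 meets the Class 8 criterion (Corrosive), so the rust remover gel is Class 8.
With pH 1.2 (≤ 2.5), the descaling concentrate falls in Class 8.
With pH 1.9 (≤ 2.5), the pool pH-down solution falls in Class 8.
Total Class 8: (two 101.67 L containers = 203.34 L) + 171.67 L + (two 133.33 L containers = 266.66 L) = 641.67 L.
That exceeds the Class 8 rail limit of 500 L.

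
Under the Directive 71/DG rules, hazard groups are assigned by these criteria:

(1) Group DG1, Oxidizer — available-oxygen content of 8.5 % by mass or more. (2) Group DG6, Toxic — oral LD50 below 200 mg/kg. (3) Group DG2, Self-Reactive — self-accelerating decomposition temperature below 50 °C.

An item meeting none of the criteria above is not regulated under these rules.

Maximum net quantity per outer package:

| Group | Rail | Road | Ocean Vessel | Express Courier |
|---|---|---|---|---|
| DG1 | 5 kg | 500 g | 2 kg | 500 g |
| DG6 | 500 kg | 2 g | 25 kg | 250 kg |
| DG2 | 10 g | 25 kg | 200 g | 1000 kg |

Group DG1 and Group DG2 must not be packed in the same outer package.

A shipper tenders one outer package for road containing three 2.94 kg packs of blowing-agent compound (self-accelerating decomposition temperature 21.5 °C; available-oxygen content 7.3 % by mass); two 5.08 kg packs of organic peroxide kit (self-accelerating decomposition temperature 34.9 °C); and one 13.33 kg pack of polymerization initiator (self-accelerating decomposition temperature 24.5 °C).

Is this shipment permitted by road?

No

The blowing-agent compound has self-accelerating decomposition temperature 21.5 °C, which is < 50 °C, so it is Group DG2 (Self-Reactive).
Self-accelerating decomposition temperature 34.9 °C meets the Group DG2 criterion (Self-Reactive), so the organic peroxide kit is Group DG2.
Self-accelerating decomposition temperature 24.5 °C meets the Group DG2 criterion (Self-Reactive), so the polymerization initiator is Group DG2.
Group DG2 net quantity: (three 2.94 kg packs = 8.82 kg) + (two 5.08 kg packs = 10.16 kg) + 13.33 kg = 32.31 kg.
32.31 kg exceeds the road limit of 25 kg for Group DG2.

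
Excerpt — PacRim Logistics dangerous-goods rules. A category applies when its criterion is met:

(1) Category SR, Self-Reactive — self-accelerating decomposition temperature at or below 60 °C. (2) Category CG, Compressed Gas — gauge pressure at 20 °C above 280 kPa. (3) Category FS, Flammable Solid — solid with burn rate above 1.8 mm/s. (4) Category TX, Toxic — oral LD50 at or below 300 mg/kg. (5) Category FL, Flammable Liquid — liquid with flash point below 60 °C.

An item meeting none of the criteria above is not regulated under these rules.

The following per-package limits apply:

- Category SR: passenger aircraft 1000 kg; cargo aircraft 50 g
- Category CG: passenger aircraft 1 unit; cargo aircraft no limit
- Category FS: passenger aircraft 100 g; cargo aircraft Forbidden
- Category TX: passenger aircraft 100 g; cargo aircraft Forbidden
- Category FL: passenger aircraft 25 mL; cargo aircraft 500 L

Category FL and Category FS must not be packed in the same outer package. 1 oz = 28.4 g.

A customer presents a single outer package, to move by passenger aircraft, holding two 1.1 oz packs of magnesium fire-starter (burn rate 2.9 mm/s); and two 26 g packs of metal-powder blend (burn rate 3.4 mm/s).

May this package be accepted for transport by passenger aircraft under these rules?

No

With burn rate 2.9 mm/s (> 1.8 mm/s), the magnesium fire-starter falls in Category FS.
Burn rate 3.4 mm/s meets the Category FS criterion (Flammable Solid), so the metal-powder blend is Category FS.
Category FS net quantity: (two 1.1 oz packs = 62.48 g) + (two 26 g packs = 52 g) = 114.48 g.
That exceeds the Category FS passenger aircraft limit of 100 g.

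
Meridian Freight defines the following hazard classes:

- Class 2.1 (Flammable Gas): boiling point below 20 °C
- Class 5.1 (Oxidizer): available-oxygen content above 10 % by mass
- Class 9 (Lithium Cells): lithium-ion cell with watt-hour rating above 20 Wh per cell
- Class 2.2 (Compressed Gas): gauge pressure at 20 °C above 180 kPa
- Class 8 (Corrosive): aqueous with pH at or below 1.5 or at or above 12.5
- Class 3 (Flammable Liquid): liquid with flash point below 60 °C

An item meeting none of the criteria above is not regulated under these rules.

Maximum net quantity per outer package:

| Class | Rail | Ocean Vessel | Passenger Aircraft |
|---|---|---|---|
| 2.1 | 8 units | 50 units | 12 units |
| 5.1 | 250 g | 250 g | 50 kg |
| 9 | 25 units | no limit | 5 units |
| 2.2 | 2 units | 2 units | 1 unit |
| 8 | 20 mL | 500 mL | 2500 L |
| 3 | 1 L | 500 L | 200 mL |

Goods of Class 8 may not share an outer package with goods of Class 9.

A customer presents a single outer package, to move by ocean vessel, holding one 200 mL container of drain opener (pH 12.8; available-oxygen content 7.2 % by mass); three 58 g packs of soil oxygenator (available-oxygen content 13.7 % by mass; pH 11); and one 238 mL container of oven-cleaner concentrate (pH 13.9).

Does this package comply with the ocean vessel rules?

pH 12.8 meets the Class 8 criterion (Corrosive), so the drain opener is Class 8.
With available-oxygen content 13.7 % by mass (> 10 % by mass), the soil oxygenator falls in Class 5.1.
Oven-cleaner concentrate: pH 13.9 ≥ 12.5 → Class 8 (Corrosive).
Class 8 net quantity: 200 mL + 238 mL = 438 mL.
438 mL is within the ocean vessel limit of 500 mL for Class 8.
Class 5.1 quantity: three 58 g packs = 174 g.
That is within the Class 5.1 ocean vessel limit of 250 g.
The segregation rule (Class 8 with Class 9) does not apply to Class 8 with Class 5.1.
Every hazard class is within its ocean vessel limit and no segregation rule is violated.

Yes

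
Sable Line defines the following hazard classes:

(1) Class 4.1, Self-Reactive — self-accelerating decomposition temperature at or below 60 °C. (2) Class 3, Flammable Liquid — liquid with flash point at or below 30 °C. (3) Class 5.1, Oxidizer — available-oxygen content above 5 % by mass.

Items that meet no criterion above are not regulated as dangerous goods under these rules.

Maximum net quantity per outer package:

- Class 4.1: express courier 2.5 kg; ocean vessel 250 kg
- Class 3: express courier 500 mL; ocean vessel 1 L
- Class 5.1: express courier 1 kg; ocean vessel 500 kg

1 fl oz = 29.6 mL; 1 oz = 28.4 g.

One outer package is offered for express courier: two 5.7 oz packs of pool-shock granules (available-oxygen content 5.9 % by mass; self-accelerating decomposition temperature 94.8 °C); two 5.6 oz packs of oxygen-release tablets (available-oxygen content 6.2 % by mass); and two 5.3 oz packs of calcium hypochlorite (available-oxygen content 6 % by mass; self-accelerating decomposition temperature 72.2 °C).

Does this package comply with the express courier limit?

Pool-shock granules: available-oxygen content 5.9 % by mass > 5 % by mass → Class 5.1 (Oxidizer).
Available-oxygen content 6.2 % by mass meets the Class 5.1 criterion (Oxidizer), so the oxygen-release tablets are Class 5.1.
The calcium hypochlorite has available-oxygen content 6 % by mass, which is > 5 % by mass, so it is Class 5.1 (Oxidizer).
Total Class 5.1: (two 5.7 oz packs = 323.76 g) + (two 5.6 oz packs = 318.08 g) + (two 5.3 oz packs = 301.04 g) = 942.88 g.
942.88 g ≤ 1 kg (express courier limit, Class 5.1) — within limit.

Yes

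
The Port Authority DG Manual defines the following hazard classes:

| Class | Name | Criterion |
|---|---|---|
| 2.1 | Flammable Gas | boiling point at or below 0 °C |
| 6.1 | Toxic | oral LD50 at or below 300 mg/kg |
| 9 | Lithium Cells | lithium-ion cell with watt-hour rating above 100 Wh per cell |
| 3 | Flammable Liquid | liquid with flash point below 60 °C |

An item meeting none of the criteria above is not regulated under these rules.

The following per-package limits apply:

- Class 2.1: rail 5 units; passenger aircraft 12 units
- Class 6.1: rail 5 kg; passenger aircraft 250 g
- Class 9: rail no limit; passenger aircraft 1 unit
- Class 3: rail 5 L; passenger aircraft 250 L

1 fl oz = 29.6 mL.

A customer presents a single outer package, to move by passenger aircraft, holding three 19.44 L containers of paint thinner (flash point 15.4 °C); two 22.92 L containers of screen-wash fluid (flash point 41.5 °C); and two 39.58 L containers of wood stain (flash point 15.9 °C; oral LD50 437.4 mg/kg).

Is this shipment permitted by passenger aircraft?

With flash point 15.4 °C (< 60 °C), the paint thinner falls in Class 3.
The screen-wash fluid has flash point 41.5 °C, which is < 60 °C, so it is Class 3 (Flammable Liquid).
Wood stain: flash point 15.9 °C < 60 °C → Class 3 (Flammable Liquid).
Total Class 3: (three 19.44 L containers = 58.32 L) + (two 22.92 L containers = 45.84 L) + (two 39.58 L containers = 79.16 L) = 183.32 L.
That is within the Class 3 passenger aircraft limit of 250 L.

Yes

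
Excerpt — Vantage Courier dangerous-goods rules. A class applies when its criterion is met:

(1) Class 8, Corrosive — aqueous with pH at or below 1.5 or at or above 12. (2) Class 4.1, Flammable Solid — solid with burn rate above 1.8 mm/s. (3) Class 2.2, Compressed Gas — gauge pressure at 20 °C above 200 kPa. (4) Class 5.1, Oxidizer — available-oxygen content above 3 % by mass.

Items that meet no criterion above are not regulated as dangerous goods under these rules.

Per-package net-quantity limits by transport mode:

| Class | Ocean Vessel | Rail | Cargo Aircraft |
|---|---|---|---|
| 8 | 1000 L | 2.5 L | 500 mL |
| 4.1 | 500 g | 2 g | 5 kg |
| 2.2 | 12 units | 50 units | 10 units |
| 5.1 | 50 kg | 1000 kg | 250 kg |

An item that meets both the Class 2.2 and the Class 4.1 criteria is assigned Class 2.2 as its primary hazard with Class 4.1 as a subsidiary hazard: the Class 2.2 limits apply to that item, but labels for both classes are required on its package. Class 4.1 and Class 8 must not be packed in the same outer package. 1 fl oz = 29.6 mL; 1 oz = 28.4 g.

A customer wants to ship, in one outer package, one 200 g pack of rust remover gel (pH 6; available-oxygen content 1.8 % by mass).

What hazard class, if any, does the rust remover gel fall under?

Not regulated

pH 6 is between 1.5 and 12, so Class 8 does not apply.
available-oxygen content 1.8 % by mass is not above 3 % by mass, so Class 5.1 does not apply.
No criterion is met, so the item is not regulated.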